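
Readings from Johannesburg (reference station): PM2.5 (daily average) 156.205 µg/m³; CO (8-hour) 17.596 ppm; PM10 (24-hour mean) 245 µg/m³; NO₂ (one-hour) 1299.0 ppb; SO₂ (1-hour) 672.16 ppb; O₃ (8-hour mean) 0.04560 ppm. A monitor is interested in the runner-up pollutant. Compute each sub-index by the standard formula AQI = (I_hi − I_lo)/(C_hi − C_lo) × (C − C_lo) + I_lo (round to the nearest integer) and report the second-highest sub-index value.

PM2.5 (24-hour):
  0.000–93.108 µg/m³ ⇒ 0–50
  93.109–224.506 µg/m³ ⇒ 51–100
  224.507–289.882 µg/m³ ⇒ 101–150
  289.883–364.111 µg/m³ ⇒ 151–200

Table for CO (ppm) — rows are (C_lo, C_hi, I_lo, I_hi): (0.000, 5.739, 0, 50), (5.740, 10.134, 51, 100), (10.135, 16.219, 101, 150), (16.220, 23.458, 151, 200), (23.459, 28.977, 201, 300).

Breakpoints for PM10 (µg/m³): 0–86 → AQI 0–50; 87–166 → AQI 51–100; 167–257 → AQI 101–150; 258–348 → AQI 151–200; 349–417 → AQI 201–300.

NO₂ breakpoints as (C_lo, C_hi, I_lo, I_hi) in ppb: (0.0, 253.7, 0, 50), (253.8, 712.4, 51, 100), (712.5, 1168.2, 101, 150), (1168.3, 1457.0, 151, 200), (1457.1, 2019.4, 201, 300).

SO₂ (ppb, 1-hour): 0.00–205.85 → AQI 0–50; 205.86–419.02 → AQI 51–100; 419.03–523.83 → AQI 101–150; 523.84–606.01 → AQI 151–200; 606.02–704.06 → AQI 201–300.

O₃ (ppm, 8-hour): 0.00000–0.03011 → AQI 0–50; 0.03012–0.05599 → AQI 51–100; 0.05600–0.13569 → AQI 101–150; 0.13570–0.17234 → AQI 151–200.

PM2.5: 156.205 ∈ [93.109, 224.506] ↔ index [51, 100].
51 + (156.205−93.109)·(100−51)/(224.506−93.109) = 51 + 63.096·49/131.397 ≈ 74.53, so AQI = 75.
CO 17.596: bracket 16.220–23.458 → index 151–200; slope 49/7.238, offset 1.376.
AQI = 151 + 49/7.238·1.376 ≈ 160.32 ⇒ 160.
PM10: 245 ∈ [167, 257] ↔ index [101, 150].
101 + (245−167)·(150−101)/(257−167) = 101 + 78·49/90 ≈ 143.47, so AQI = 143.
NO₂: 1299.0 lies in 1168.3–1457.0, so I_lo=151, I_hi=200, C_lo=1168.3, C_hi=1457.0.
(200−151)/(1457.0−1168.3) × (1299.0−1168.3) + 151 = 49/288.7 × 130.7 + 151 ≈ 173.18 → 173.
SO₂: row 606.02–704.06 (AQI 201–300). (300−201)·(672.16−606.02)/(704.06−606.02) + 201 = 99·66.14/98.04 + 201 ≈ 267.79 → 268.
O₃: 0.04560 lies in 0.03012–0.05599, so I_lo=51, I_hi=100, C_lo=0.03012, C_hi=0.05599.
(100−51)/(0.05599−0.03012) × (0.04560−0.03012) + 51 = 49/0.02587 × 0.01548 + 51 ≈ 80.32 → 80.
Sub-indices: PM2.5→75, CO→160, PM10→143, NO₂→173, SO₂→268, O₃→80. Ranked high→low: 268, 173, 160, 143, 80, 75. Second-highest sub-index = 173.

173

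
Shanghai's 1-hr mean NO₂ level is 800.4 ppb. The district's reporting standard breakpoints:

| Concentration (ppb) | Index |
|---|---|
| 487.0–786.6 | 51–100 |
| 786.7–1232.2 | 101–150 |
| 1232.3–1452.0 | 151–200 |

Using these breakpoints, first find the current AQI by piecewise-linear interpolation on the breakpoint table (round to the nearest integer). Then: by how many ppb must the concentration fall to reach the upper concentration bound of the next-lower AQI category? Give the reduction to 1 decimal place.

13.8

NO₂: row 786.7–1232.2 (AQI 101–150). (150−101)·(800.4−786.7)/(1232.2−786.7) + 101 = 49·13.7/445.5 + 101 ≈ 102.51 → 103.
Current AQI 103 is in the Unhealthy for Sensitive Groups range (101–150). The next-lower category tops out at AQI 100, whose upper concentration bound is 786.6 ppb.
Reduction needed = 800.4 − 786.6 = 13.8 ppb.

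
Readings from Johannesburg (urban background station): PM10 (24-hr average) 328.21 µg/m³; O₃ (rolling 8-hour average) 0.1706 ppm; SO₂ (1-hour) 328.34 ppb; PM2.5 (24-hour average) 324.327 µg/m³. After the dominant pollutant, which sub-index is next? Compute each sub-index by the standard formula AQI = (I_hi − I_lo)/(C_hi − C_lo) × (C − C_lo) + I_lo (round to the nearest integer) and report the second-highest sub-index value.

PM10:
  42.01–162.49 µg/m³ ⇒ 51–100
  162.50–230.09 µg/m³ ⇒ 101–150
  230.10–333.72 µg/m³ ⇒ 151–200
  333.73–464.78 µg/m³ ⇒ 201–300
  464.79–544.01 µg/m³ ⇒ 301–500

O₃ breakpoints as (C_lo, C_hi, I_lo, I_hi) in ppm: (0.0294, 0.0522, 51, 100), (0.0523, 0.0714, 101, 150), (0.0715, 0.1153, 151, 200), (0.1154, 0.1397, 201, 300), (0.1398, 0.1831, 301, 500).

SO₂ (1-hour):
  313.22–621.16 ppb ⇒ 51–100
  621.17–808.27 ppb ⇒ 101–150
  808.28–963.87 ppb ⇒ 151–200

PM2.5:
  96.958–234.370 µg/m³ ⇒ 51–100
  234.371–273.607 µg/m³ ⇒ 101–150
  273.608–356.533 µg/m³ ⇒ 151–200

PM10: 328.21 lies in 230.10–333.72, so I_lo=151, I_hi=200, C_lo=230.10, C_hi=333.72.
(200−151)/(333.72−230.10) × (328.21−230.10) + 151 = 49/103.62 × 98.11 + 151 ≈ 197.39 → 197.
O₃: 0.1706 lies in 0.1398–0.1831, so I_lo=301, I_hi=500, C_lo=0.1398, C_hi=0.1831.
(500−301)/(0.1831−0.1398) × (0.1706−0.1398) + 301 = 199/0.0433 × 0.0308 + 301 ≈ 442.55 → 443.
SO₂: 328.34 lies in 313.22–621.16, so I_lo=51, I_hi=100, C_lo=313.22, C_hi=621.16.
(100−51)/(621.16−313.22) × (328.34−313.22) + 51 = 49/307.94 × 15.12 + 51 ≈ 53.41 → 53.
PM2.5 324.327: bracket 273.608–356.533 → index 151–200; slope 49/82.925, offset 50.719.
AQI = 151 + 49/82.925·50.719 ≈ 180.97 ⇒ 181.
Sub-indices: PM10→197, O₃→443, SO₂→53, PM2.5→181. Ranked high→low: 443, 197, 181, 53. Second-highest sub-index = 197.

197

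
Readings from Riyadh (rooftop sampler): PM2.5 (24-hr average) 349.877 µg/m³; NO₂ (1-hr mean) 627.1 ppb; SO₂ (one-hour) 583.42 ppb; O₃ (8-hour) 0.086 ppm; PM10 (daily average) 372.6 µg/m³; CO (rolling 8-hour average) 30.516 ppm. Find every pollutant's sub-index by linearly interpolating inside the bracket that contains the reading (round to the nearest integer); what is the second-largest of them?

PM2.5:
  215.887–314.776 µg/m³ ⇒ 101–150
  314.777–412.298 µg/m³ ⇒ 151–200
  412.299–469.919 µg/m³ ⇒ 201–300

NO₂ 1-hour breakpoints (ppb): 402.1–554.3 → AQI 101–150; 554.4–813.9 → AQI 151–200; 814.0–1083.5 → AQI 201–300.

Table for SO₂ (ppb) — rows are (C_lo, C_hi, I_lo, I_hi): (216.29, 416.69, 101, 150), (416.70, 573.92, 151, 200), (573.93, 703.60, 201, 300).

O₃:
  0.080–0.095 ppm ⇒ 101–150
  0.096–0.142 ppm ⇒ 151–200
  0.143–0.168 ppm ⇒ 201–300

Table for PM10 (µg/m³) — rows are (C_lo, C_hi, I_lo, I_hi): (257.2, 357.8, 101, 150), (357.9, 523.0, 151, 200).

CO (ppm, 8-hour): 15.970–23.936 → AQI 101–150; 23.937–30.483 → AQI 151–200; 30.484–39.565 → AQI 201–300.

201

PM2.5: row 314.777–412.298 (AQI 151–200). (200−151)·(349.877−314.777)/(412.298−314.777) + 151 = 49·35.100/97.521 + 151 ≈ 168.64 → 169.
NO₂ 627.1: bracket 554.4–813.9 → index 151–200; slope 49/259.5, offset 72.7.
AQI = 151 + 49/259.5·72.7 ≈ 164.73 ⇒ 165.
SO₂: row 573.93–703.60 (AQI 201–300). (300−201)·(583.42−573.93)/(703.60−573.93) + 201 = 99·9.49/129.67 + 201 ≈ 208.25 → 208.
O₃: 0.086 lies in 0.080–0.095, so I_lo=101, I_hi=150, C_lo=0.080, C_hi=0.095.
(150−101)/(0.095−0.080) × (0.086−0.080) + 101 = 49/0.015 × 0.006 + 101 ≈ 120.60 → 121.
PM10: row 357.9–523.0 (AQI 151–200). (200−151)·(372.6−357.9)/(523.0−357.9) + 151 = 49·14.7/165.1 + 151 ≈ 155.36 → 155.
CO: 30.516 lies in 30.484–39.565, so I_lo=201, I_hi=300, C_lo=30.484, C_hi=39.565.
(300−201)/(39.565−30.484) × (30.516−30.484) + 201 = 99/9.081 × 0.032 + 201 ≈ 201.35 → 201.
Sub-indices: PM2.5→169, NO₂→165, SO₂→208, O₃→121, PM10→155, CO→201. Ranked high→low: 208, 201, 169, 165, 155, 121. Second-highest sub-index = 201.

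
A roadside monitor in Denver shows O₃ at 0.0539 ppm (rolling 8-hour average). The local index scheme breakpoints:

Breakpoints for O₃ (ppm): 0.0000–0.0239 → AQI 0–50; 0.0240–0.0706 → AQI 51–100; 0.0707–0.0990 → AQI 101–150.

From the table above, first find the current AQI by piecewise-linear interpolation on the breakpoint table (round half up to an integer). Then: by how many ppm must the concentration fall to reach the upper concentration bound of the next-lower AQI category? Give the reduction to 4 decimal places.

0.0300

O₃: 0.0539 lies in 0.0240–0.0706, so I_lo=51, I_hi=100, C_lo=0.0240, C_hi=0.0706.
(100−51)/(0.0706−0.0240) × (0.0539−0.0240) + 51 = 49/0.0466 × 0.0299 + 51 ≈ 82.44 → 82.
Current AQI 82 is in the Moderate range (51–100). The next-lower category tops out at AQI 50, whose upper concentration bound is 0.0239 ppm.
Reduction needed = 0.0539 − 0.0239 = 0.0300 ppm.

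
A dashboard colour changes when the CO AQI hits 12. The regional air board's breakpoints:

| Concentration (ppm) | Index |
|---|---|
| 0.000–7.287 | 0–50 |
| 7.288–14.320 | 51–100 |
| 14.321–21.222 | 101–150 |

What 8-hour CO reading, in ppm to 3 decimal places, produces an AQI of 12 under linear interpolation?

AQI 12 lies in the 0–50 band, which corresponds to 0.000–7.287 ppm.
C = 0.000 + (12−0)×(7.287−0.000)/(50−0) = 0.000 + 12×7.287/50 ≈ 1.74888 ppm → 1.749 ppm to 3 dp.

1.749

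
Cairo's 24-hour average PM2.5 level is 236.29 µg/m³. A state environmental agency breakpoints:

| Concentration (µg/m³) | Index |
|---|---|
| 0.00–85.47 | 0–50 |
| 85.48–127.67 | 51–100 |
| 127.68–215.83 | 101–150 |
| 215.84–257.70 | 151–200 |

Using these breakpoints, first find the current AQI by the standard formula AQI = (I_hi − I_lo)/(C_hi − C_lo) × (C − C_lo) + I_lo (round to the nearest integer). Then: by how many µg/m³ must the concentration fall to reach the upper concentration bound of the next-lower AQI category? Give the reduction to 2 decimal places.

PM2.5: row 215.84–257.70 (AQI 151–200). (200−151)·(236.29−215.84)/(257.70−215.84) + 151 = 49·20.45/41.86 + 151 ≈ 174.94 → 175.
Current AQI 175 is in the Unhealthy range (151–200). The next-lower category tops out at AQI 150, whose upper concentration bound is 215.83 µg/m³.
Reduction needed = 236.29 − 215.83 = 20.46 µg/m³.

20.46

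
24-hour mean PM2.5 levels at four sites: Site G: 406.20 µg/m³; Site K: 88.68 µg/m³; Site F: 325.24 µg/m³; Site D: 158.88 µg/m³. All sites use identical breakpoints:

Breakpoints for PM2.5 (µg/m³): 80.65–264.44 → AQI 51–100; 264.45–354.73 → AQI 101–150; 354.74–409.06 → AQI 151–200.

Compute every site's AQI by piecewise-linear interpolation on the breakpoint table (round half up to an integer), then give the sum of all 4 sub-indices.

456

Site G: row 354.74–409.06 (AQI 151–200). (200−151)·(406.20−354.74)/(409.06−354.74) + 151 = 49·51.46/54.32 + 151 ≈ 197.42 → 197.
Site K: row 80.65–264.44 (AQI 51–100). (100−51)·(88.68−80.65)/(264.44−80.65) + 51 = 49·8.03/183.79 + 51 ≈ 53.14 → 53.
Site F: 325.24 ∈ [264.45, 354.73] ↔ index [101, 150].
101 + (325.24−264.45)·(150−101)/(354.73−264.45) = 101 + 60.79·49/90.28 ≈ 133.99, so AQI = 134.
Site D: row 80.65–264.44 (AQI 51–100). (100−51)·(158.88−80.65)/(264.44−80.65) + 51 = 49·78.23/183.79 + 51 ≈ 71.86 → 72.
AQIs: Site G=197, Site K=53, Site F=134, Site D=72. Sum = 197 + 53 + 134 + 72 = 456.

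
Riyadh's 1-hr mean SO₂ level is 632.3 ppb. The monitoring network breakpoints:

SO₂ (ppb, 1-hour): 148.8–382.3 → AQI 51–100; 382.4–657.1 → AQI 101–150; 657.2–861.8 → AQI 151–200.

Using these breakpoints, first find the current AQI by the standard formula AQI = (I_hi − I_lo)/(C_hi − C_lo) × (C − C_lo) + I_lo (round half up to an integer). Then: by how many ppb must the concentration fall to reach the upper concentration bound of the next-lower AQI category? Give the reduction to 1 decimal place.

SO₂ 632.3: bracket 382.4–657.1 → index 101–150; slope 49/274.7, offset 249.9.
AQI = 101 + 49/274.7·249.9 ≈ 145.58 ⇒ 146.
Current AQI 146 is in the Unhealthy for Sensitive Groups range (101–150). The next-lower category tops out at AQI 100, whose upper concentration bound is 382.3 ppb.
Reduction needed = 632.3 − 382.3 = 250.0 ppb.

250.0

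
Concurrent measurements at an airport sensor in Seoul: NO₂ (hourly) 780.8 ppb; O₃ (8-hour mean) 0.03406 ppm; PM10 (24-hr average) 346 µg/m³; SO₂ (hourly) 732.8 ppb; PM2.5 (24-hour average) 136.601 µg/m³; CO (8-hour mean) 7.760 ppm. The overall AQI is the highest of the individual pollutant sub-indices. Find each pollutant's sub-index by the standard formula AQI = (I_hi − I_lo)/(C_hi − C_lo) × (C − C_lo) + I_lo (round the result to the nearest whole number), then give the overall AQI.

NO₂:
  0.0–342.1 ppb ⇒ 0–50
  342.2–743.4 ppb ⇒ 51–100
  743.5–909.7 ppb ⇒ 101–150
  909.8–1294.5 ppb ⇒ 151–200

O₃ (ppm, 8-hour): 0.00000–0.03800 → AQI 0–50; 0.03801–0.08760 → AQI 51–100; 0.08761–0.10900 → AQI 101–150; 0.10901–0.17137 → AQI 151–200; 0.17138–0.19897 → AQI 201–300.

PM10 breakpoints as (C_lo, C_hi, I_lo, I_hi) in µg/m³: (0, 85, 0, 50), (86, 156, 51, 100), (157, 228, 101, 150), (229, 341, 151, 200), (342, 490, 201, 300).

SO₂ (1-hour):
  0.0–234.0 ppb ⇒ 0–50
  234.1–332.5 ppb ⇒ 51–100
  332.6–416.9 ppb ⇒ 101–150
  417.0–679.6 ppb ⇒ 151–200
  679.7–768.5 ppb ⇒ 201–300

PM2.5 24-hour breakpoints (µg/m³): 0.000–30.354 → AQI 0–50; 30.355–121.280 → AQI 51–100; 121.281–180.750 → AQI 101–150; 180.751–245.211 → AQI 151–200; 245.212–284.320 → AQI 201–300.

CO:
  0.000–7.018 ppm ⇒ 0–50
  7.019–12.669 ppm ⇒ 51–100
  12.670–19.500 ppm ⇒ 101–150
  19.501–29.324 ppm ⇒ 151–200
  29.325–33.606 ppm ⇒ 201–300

NO₂: 780.8 ∈ [743.5, 909.7] ↔ index [101, 150].
101 + (780.8−743.5)·(150−101)/(909.7−743.5) = 101 + 37.3·49/166.2 ≈ 112.00, so AQI = 112.
O₃: 0.03406 ∈ [0.00000, 0.03800] ↔ index [0, 50].
0 + (0.03406−0.00000)·(50−0)/(0.03800−0.00000) = 0 + 0.03406·50/0.03800 ≈ 44.82, so AQI = 45.
PM10: row 342–490 (AQI 201–300). (300−201)·(346−342)/(490−342) + 201 = 99·4/148 + 201 ≈ 203.68 → 204.
SO₂: 732.8 ∈ [679.7, 768.5] ↔ index [201, 300].
201 + (732.8−679.7)·(300−201)/(768.5−679.7) = 201 + 53.1·99/88.8 ≈ 260.20, so AQI = 260.
PM2.5: 136.601 lies in 121.281–180.750, so I_lo=101, I_hi=150, C_lo=121.281, C_hi=180.750.
(150−101)/(180.750−121.281) × (136.601−121.281) + 101 = 49/59.469 × 15.320 + 101 ≈ 113.62 → 114.
CO: row 7.019–12.669 (AQI 51–100). (100−51)·(7.760−7.019)/(12.669−7.019) + 51 = 49·0.741/5.650 + 51 ≈ 57.43 → 57.
Sub-indices: NO₂→112, O₃→45, PM10→204, SO₂→260, PM2.5→114, CO→57. Overall AQI = max = 260; dominant pollutant is SO₂.

260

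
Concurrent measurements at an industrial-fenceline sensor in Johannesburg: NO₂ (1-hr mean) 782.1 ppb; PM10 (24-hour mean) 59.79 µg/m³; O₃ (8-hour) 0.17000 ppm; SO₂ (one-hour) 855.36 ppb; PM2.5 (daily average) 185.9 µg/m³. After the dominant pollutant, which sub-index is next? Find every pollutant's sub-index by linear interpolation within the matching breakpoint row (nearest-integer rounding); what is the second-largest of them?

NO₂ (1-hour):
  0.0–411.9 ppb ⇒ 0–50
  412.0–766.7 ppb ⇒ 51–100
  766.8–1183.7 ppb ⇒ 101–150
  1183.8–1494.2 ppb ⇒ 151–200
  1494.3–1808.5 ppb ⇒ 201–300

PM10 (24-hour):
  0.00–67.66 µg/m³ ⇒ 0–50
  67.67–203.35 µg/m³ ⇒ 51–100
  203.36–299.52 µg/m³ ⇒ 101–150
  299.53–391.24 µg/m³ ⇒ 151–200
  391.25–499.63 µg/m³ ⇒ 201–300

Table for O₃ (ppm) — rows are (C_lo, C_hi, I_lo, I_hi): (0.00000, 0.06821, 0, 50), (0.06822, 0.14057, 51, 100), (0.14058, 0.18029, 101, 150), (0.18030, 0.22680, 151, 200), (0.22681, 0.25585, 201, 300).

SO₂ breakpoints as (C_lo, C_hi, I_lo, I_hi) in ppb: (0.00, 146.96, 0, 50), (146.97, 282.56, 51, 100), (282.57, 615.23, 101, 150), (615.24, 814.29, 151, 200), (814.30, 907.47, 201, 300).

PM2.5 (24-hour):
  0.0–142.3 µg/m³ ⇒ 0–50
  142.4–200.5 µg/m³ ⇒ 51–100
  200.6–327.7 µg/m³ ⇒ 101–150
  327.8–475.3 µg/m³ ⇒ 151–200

NO₂ 782.1: bracket 766.8–1183.7 → index 101–150; slope 49/416.9, offset 15.3.
AQI = 101 + 49/416.9·15.3 ≈ 102.80 ⇒ 103.
PM10: row 0.00–67.66 (AQI 0–50). (50−0)·(59.79−0.00)/(67.66−0.00) + 0 = 50·59.79/67.66 + 0 ≈ 44.18 → 44.
O₃: 0.17000 lies in 0.14058–0.18029, so I_lo=101, I_hi=150, C_lo=0.14058, C_hi=0.18029.
(150−101)/(0.18029−0.14058) × (0.17000−0.14058) + 101 = 49/0.03971 × 0.02942 + 101 ≈ 137.30 → 137.
SO₂: row 814.30–907.47 (AQI 201–300). (300−201)·(855.36−814.30)/(907.47−814.30) + 201 = 99·41.06/93.17 + 201 ≈ 244.63 → 245.
PM2.5 185.9: bracket 142.4–200.5 → index 51–100; slope 49/58.1, offset 43.5.
AQI = 51 + 49/58.1·43.5 ≈ 87.69 ⇒ 88.
Sub-indices: NO₂→103, PM10→44, O₃→137, SO₂→245, PM2.5→88. Ranked high→low: 245, 137, 103, 88, 44. Second-highest sub-index = 137.

137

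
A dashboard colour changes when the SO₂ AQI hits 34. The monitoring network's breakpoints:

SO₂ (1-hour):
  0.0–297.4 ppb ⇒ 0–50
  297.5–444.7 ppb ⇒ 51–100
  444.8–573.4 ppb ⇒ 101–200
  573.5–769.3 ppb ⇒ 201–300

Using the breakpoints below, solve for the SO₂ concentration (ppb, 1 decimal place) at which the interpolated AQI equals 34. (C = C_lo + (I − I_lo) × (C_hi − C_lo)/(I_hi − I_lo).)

AQI 34 lies in the 0–50 band, which corresponds to 0.0–297.4 ppb.
C = 0.0 + (34−0)×(297.4−0.0)/(50−0) = 0.0 + 34×297.4/50 ≈ 202.232 ppb → 202.2 ppb to 1 dp.

202.2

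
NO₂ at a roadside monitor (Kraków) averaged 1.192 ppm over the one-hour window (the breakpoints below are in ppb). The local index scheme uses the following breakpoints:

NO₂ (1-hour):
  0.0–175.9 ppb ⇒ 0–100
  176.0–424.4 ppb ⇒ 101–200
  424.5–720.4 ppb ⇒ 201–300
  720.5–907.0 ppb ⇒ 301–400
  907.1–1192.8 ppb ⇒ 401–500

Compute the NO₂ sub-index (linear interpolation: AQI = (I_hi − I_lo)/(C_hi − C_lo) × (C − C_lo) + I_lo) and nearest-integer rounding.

Convert: 1.192 ppm = 1192 ppb.
NO₂ 1192.0: bracket 907.1–1192.8 → index 401–500; slope 99/285.7, offset 284.9.
AQI = 401 + 99/285.7·284.9 ≈ 499.72 ⇒ 500.

500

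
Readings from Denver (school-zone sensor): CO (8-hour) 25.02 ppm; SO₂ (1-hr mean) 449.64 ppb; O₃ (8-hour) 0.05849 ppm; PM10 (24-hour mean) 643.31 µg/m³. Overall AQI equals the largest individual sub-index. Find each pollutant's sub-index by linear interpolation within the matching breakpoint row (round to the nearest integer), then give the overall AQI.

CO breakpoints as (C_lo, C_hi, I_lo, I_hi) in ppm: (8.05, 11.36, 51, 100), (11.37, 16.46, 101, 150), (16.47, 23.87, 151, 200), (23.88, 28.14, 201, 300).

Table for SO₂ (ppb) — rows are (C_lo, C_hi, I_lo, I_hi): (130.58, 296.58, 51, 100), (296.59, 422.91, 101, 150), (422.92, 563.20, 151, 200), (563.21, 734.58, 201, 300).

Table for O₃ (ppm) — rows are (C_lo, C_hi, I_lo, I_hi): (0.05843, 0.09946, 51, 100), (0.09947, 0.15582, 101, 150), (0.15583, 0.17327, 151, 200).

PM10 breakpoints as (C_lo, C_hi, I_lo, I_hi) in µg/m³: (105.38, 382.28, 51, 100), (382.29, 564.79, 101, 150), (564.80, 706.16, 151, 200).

227

CO 25.02: bracket 23.88–28.14 → index 201–300; slope 99/4.26, offset 1.14.
AQI = 201 + 99/4.26·1.14 ≈ 227.49 ⇒ 227.
SO₂: 449.64 lies in 422.92–563.20, so I_lo=151, I_hi=200, C_lo=422.92, C_hi=563.20.
(200−151)/(563.20−422.92) × (449.64−422.92) + 151 = 49/140.28 × 26.72 + 151 ≈ 160.33 → 160.
O₃: row 0.05843–0.09946 (AQI 51–100). (100−51)·(0.05849−0.05843)/(0.09946−0.05843) + 51 = 49·0.00006/0.04103 + 51 ≈ 51.07 → 51.
PM10: 643.31 lies in 564.80–706.16, so I_lo=151, I_hi=200, C_lo=564.80, C_hi=706.16.
(200−151)/(706.16−564.80) × (643.31−564.80) + 151 = 49/141.36 × 78.51 + 151 ≈ 178.21 → 178.
Sub-indices: CO→227, SO₂→160, O₃→51, PM10→178. Overall AQI = max = 227; dominant pollutant is CO.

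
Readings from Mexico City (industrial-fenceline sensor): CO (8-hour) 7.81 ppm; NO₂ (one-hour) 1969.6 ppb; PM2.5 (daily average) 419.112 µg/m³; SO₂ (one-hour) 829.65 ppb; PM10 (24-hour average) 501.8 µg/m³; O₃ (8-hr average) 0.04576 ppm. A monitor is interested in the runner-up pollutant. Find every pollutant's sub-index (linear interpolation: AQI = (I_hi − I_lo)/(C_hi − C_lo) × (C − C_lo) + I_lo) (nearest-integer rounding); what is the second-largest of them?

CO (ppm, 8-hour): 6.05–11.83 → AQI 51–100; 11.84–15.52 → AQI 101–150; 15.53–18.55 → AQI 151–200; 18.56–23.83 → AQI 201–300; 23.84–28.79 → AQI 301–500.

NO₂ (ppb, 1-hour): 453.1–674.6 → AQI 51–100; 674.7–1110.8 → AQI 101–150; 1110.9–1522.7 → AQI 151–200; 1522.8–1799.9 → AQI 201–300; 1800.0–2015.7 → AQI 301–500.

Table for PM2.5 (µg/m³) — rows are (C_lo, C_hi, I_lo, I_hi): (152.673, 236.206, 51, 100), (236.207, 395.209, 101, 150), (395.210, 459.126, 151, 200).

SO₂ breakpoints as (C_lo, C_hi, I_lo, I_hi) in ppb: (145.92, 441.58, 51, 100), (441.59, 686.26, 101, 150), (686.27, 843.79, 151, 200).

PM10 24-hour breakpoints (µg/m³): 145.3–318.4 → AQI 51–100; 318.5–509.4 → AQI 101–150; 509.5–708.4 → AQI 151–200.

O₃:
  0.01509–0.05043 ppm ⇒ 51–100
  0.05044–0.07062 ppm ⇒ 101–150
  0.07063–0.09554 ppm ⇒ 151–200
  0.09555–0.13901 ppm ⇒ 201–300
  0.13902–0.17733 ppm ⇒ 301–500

196

CO: 7.81 lies in 6.05–11.83, so I_lo=51, I_hi=100, C_lo=6.05, C_hi=11.83.
(100−51)/(11.83−6.05) × (7.81−6.05) + 51 = 49/5.78 × 1.76 + 51 ≈ 65.92 → 66.
NO₂ 1969.6: bracket 1800.0–2015.7 → index 301–500; slope 199/215.7, offset 169.6.
AQI = 301 + 199/215.7·169.6 ≈ 457.47 ⇒ 457.
PM2.5: 419.112 lies in 395.210–459.126, so I_lo=151, I_hi=200, C_lo=395.210, C_hi=459.126.
(200−151)/(459.126−395.210) × (419.112−395.210) + 151 = 49/63.916 × 23.902 + 151 ≈ 169.32 → 169.
SO₂ 829.65: bracket 686.27–843.79 → index 151–200; slope 49/157.52, offset 143.38.
AQI = 151 + 49/157.52·143.38 ≈ 195.60 ⇒ 196.
PM10: row 318.5–509.4 (AQI 101–150). (150−101)·(501.8−318.5)/(509.4−318.5) + 101 = 49·183.3/190.9 + 101 ≈ 148.05 → 148.
O₃: 0.04576 lies in 0.01509–0.05043, so I_lo=51, I_hi=100, C_lo=0.01509, C_hi=0.05043.
(100−51)/(0.05043−0.01509) × (0.04576−0.01509) + 51 = 49/0.03534 × 0.03067 + 51 ≈ 93.52 → 94.
Sub-indices: CO→66, NO₂→457, PM2.5→169, SO₂→196, PM10→148, O₃→94. Ranked high→low: 457, 196, 169, 148, 94, 66. Second-highest sub-index = 196.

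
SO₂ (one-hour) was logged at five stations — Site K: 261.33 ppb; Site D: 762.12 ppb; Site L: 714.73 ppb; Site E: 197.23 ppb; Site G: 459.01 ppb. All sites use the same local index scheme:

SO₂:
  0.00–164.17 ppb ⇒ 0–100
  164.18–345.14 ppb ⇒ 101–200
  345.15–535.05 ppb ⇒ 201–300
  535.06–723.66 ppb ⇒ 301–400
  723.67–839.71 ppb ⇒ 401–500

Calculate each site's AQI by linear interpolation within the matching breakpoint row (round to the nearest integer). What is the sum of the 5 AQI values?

Site K: 261.33 ∈ [164.18, 345.14] ↔ index [101, 200].
101 + (261.33−164.18)·(200−101)/(345.14−164.18) = 101 + 97.15·99/180.96 ≈ 154.15, so AQI = 154.
Site D: 762.12 lies in 723.67–839.71, so I_lo=401, I_hi=500, C_lo=723.67, C_hi=839.71.
(500−401)/(839.71−723.67) × (762.12−723.67) + 401 = 99/116.04 × 38.45 + 401 ≈ 433.80 → 434.
Site L: row 535.06–723.66 (AQI 301–400). (400−301)·(714.73−535.06)/(723.66−535.06) + 301 = 99·179.67/188.60 + 301 ≈ 395.31 → 395.
Site E: 197.23 ∈ [164.18, 345.14] ↔ index [101, 200].
101 + (197.23−164.18)·(200−101)/(345.14−164.18) = 101 + 33.05·99/180.96 ≈ 119.08, so AQI = 119.
Site G: row 345.15–535.05 (AQI 201–300). (300−201)·(459.01−345.15)/(535.05−345.15) + 201 = 99·113.86/189.90 + 201 ≈ 260.36 → 260.
AQIs: Site K=154, Site D=434, Site L=395, Site E=119, Site G=260. Sum = 154 + 434 + 395 + 119 + 260 = 1362.

1362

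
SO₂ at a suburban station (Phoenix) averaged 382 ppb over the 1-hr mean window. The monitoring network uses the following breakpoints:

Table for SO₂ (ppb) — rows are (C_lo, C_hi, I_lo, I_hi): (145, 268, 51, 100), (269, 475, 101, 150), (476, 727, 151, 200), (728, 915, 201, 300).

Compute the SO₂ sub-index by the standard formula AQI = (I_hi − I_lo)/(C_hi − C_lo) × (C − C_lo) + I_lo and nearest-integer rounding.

128

SO₂: 382 lies in 269–475, so I_lo=101, I_hi=150, C_lo=269, C_hi=475.
(150−101)/(475−269) × (382−269) + 101 = 49/206 × 113 + 101 ≈ 127.88 → 128.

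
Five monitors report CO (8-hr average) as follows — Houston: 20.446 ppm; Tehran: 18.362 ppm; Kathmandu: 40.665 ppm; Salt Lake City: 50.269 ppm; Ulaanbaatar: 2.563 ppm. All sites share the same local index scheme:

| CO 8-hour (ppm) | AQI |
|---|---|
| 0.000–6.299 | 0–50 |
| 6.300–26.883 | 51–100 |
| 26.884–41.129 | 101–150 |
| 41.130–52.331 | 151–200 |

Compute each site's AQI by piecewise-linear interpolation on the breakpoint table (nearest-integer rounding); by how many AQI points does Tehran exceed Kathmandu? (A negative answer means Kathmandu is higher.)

-68

Houston: 20.446 ∈ [6.300, 26.883] ↔ index [51, 100].
51 + (20.446−6.300)·(100−51)/(26.883−6.300) = 51 + 14.146·49/20.583 ≈ 84.68, so AQI = 85.
Tehran 18.362: bracket 6.300–26.883 → index 51–100; slope 49/20.583, offset 12.062.
AQI = 51 + 49/20.583·12.062 ≈ 79.71 ⇒ 80.
Kathmandu: row 26.884–41.129 (AQI 101–150). (150−101)·(40.665−26.884)/(41.129−26.884) + 101 = 49·13.781/14.245 + 101 ≈ 148.40 → 148.
Salt Lake City: 50.269 lies in 41.130–52.331, so I_lo=151, I_hi=200, C_lo=41.130, C_hi=52.331.
(200−151)/(52.331−41.130) × (50.269−41.130) + 151 = 49/11.201 × 9.139 + 151 ≈ 190.98 → 191.
Ulaanbaatar: 2.563 lies in 0.000–6.299, so I_lo=0, I_hi=50, C_lo=0.000, C_hi=6.299.
(50−0)/(6.299−0.000) × (2.563−0.000) + 0 = 50/6.299 × 2.563 + 0 ≈ 20.34 → 20.
AQIs: Houston=85, Tehran=80, Kathmandu=148, Salt Lake City=191, Ulaanbaatar=20. Tehran (80) − Kathmandu (148) = -68.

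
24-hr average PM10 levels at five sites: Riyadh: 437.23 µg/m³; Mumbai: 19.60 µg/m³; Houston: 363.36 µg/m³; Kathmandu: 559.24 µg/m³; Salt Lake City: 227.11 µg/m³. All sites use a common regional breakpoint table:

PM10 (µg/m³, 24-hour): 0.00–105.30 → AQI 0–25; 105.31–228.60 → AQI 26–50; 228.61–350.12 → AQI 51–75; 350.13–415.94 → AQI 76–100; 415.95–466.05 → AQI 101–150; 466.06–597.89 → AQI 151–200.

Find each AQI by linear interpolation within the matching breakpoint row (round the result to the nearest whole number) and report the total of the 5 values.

Riyadh: 437.23 lies in 415.95–466.05, so I_lo=101, I_hi=150, C_lo=415.95, C_hi=466.05.
(150−101)/(466.05−415.95) × (437.23−415.95) + 101 = 49/50.10 × 21.28 + 101 ≈ 121.81 → 122.
Mumbai: 19.60 lies in 0.00–105.30, so I_lo=0, I_hi=25, C_lo=0.00, C_hi=105.30.
(25−0)/(105.30−0.00) × (19.60−0.00) + 0 = 25/105.30 × 19.60 + 0 ≈ 4.65 → 5.
Houston: row 350.13–415.94 (AQI 76–100). (100−76)·(363.36−350.13)/(415.94−350.13) + 76 = 24·13.23/65.81 + 76 ≈ 80.82 → 81.
Kathmandu: 559.24 ∈ [466.06, 597.89] ↔ index [151, 200].
151 + (559.24−466.06)·(200−151)/(597.89−466.06) = 151 + 93.18·49/131.83 ≈ 185.63, so AQI = 186.
Salt Lake City: 227.11 lies in 105.31–228.60, so I_lo=26, I_hi=50, C_lo=105.31, C_hi=228.60.
(50−26)/(228.60−105.31) × (227.11−105.31) + 26 = 24/123.29 × 121.80 + 26 ≈ 49.71 → 50.
AQIs: Riyadh=122, Mumbai=5, Houston=81, Kathmandu=186, Salt Lake City=50. Sum = 122 + 5 + 81 + 186 + 50 = 444.

444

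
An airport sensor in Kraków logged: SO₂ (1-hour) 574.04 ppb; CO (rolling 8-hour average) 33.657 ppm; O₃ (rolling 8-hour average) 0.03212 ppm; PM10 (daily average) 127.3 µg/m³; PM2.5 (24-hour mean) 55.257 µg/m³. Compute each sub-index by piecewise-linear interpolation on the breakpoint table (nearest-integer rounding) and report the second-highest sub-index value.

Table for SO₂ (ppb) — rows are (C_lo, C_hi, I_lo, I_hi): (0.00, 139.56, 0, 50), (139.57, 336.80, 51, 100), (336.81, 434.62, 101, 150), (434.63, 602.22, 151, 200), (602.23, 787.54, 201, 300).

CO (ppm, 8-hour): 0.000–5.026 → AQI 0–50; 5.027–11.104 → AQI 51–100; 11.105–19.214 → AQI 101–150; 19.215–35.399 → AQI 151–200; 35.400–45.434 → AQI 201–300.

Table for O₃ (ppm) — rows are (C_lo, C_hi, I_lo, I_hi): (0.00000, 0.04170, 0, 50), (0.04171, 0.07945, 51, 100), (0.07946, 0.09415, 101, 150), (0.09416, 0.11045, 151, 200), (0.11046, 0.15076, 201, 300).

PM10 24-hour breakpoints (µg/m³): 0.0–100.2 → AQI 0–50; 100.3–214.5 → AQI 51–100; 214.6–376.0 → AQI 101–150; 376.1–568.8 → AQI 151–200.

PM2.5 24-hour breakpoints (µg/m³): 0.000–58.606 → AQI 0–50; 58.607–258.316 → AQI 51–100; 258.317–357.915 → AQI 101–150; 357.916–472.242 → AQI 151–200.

192

SO₂: 574.04 ∈ [434.63, 602.22] ↔ index [151, 200].
151 + (574.04−434.63)·(200−151)/(602.22−434.63) = 151 + 139.41·49/167.59 ≈ 191.76, so AQI = 192.
CO: row 19.215–35.399 (AQI 151–200). (200−151)·(33.657−19.215)/(35.399−19.215) + 151 = 49·14.442/16.184 + 151 ≈ 194.73 → 195.
O₃: row 0.00000–0.04170 (AQI 0–50). (50−0)·(0.03212−0.00000)/(0.04170−0.00000) + 0 = 50·0.03212/0.04170 + 0 ≈ 38.51 → 39.
PM10: 127.3 ∈ [100.3, 214.5] ↔ index [51, 100].
51 + (127.3−100.3)·(100−51)/(214.5−100.3) = 51 + 27.0·49/114.2 ≈ 62.58, so AQI = 63.
PM2.5: 55.257 lies in 0.000–58.606, so I_lo=0, I_hi=50, C_lo=0.000, C_hi=58.606.
(50−0)/(58.606−0.000) × (55.257−0.000) + 0 = 50/58.606 × 55.257 + 0 ≈ 47.14 → 47.
Sub-indices: SO₂→192, CO→195, O₃→39, PM10→63, PM2.5→47. Ranked high→low: 195, 192, 63, 47, 39. Second-highest sub-index = 192.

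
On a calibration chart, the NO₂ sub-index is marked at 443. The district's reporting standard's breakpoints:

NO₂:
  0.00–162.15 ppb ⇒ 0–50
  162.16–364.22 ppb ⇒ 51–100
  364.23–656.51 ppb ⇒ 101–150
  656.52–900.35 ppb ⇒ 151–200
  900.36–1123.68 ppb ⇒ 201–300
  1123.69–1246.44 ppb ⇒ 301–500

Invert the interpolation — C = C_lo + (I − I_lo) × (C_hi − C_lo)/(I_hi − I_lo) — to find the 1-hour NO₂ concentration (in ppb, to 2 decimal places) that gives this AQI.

AQI 443 lies in the 301–500 band, which corresponds to 1123.69–1246.44 ppb.
C = 1123.69 + (443−301)×(1246.44−1123.69)/(500−301) = 1123.69 + 142×122.75/199 ≈ 1211.2805 ppb → 1211.28 ppb to 2 dp.

1211.28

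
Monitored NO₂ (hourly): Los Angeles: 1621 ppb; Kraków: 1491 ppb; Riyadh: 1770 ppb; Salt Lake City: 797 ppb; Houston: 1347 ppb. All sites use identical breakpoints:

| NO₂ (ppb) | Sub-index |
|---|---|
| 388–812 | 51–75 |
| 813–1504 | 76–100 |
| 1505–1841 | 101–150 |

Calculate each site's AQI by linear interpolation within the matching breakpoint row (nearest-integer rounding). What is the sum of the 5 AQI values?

Los Angeles: 1621 ∈ [1505, 1841] ↔ index [101, 150].
101 + (1621−1505)·(150−101)/(1841−1505) = 101 + 116·49/336 ≈ 117.92, so AQI = 118.
Kraków: row 813–1504 (AQI 76–100). (100−76)·(1491−813)/(1504−813) + 76 = 24·678/691 + 76 ≈ 99.55 → 100.
Riyadh: 1770 lies in 1505–1841, so I_lo=101, I_hi=150, C_lo=1505, C_hi=1841.
(150−101)/(1841−1505) × (1770−1505) + 101 = 49/336 × 265 + 101 ≈ 139.65 → 140.
Salt Lake City 797: bracket 388–812 → index 51–75; slope 24/424, offset 409.
AQI = 51 + 24/424·409 ≈ 74.15 ⇒ 74.
Houston: row 813–1504 (AQI 76–100). (100−76)·(1347−813)/(1504−813) + 76 = 24·534/691 + 76 ≈ 94.55 → 95.
AQIs: Los Angeles=118, Kraków=100, Riyadh=140, Salt Lake City=74, Houston=95. Sum = 118 + 100 + 140 + 74 + 95 = 527.

527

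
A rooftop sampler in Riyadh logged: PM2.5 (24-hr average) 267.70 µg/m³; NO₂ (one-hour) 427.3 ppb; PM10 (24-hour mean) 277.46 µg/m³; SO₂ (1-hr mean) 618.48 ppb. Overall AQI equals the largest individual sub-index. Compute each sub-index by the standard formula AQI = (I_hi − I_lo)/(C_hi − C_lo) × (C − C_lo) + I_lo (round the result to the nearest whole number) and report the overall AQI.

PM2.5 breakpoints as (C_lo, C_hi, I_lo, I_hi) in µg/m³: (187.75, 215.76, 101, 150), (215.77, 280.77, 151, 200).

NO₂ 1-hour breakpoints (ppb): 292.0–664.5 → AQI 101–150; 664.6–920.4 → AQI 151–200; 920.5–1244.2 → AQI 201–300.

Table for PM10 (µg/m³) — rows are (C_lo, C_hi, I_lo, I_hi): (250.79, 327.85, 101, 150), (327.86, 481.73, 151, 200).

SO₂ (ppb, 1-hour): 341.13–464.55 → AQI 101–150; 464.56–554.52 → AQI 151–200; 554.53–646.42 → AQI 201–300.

PM2.5 267.70: bracket 215.77–280.77 → index 151–200; slope 49/65.00, offset 51.93.
AQI = 151 + 49/65.00·51.93 ≈ 190.15 ⇒ 190.
NO₂: 427.3 lies in 292.0–664.5, so I_lo=101, I_hi=150, C_lo=292.0, C_hi=664.5.
(150−101)/(664.5−292.0) × (427.3−292.0) + 101 = 49/372.5 × 135.3 + 101 ≈ 118.80 → 119.
PM10: 277.46 ∈ [250.79, 327.85] ↔ index [101, 150].
101 + (277.46−250.79)·(150−101)/(327.85−250.79) = 101 + 26.67·49/77.06 ≈ 117.96, so AQI = 118.
SO₂: 618.48 ∈ [554.53, 646.42] ↔ index [201, 300].
201 + (618.48−554.53)·(300−201)/(646.42−554.53) = 201 + 63.95·99/91.89 ≈ 269.90, so AQI = 270.
Sub-indices: PM2.5→190, NO₂→119, PM10→118, SO₂→270. Overall AQI = max = 270; dominant pollutant is SO₂.
AQI 270: Very Unhealthy.

270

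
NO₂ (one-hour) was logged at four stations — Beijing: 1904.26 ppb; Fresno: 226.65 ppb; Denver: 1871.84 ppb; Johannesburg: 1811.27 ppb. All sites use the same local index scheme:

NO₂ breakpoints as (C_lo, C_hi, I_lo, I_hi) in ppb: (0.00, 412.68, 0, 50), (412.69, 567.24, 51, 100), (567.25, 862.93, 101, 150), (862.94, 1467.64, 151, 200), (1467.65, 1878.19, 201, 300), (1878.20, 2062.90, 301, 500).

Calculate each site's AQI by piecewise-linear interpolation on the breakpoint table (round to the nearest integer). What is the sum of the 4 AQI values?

Beijing 1904.26: bracket 1878.20–2062.90 → index 301–500; slope 199/184.70, offset 26.06.
AQI = 301 + 199/184.70·26.06 ≈ 329.08 ⇒ 329.
Fresno: 226.65 lies in 0.00–412.68, so I_lo=0, I_hi=50, C_lo=0.00, C_hi=412.68.
(50−0)/(412.68−0.00) × (226.65−0.00) + 0 = 50/412.68 × 226.65 + 0 ≈ 27.46 → 27.
Denver 1871.84: bracket 1467.65–1878.19 → index 201–300; slope 99/410.54, offset 404.19.
AQI = 201 + 99/410.54·404.19 ≈ 298.47 ⇒ 298.
Johannesburg 1811.27: bracket 1467.65–1878.19 → index 201–300; slope 99/410.54, offset 343.62.
AQI = 201 + 99/410.54·343.62 ≈ 283.86 ⇒ 284.
AQIs: Beijing=329, Fresno=27, Denver=298, Johannesburg=284. Sum = 329 + 27 + 298 + 284 = 938.

938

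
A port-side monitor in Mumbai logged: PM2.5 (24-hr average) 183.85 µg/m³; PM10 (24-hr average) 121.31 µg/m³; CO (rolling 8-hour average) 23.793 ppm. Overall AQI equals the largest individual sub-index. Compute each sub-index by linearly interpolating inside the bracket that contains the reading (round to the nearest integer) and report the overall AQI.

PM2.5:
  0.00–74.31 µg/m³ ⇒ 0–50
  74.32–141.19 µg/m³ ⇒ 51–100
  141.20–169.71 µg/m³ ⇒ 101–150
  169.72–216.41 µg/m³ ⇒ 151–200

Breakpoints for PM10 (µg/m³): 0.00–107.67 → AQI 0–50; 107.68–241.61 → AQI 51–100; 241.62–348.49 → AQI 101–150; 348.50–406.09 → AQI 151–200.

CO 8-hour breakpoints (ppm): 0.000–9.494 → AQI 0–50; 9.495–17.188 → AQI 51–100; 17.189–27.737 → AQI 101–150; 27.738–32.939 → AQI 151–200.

166

PM2.5 183.85: bracket 169.72–216.41 → index 151–200; slope 49/46.69, offset 14.13.
AQI = 151 + 49/46.69·14.13 ≈ 165.83 ⇒ 166.
PM10 121.31: bracket 107.68–241.61 → index 51–100; slope 49/133.93, offset 13.63.
AQI = 51 + 49/133.93·13.63 ≈ 55.99 ⇒ 56.
CO: row 17.189–27.737 (AQI 101–150). (150−101)·(23.793−17.189)/(27.737−17.189) + 101 = 49·6.604/10.548 + 101 ≈ 131.68 → 132.
Sub-indices: PM2.5→166, PM10→56, CO→132. Overall AQI = max = 166; dominant pollutant is PM2.5.
AQI 166: Unhealthy.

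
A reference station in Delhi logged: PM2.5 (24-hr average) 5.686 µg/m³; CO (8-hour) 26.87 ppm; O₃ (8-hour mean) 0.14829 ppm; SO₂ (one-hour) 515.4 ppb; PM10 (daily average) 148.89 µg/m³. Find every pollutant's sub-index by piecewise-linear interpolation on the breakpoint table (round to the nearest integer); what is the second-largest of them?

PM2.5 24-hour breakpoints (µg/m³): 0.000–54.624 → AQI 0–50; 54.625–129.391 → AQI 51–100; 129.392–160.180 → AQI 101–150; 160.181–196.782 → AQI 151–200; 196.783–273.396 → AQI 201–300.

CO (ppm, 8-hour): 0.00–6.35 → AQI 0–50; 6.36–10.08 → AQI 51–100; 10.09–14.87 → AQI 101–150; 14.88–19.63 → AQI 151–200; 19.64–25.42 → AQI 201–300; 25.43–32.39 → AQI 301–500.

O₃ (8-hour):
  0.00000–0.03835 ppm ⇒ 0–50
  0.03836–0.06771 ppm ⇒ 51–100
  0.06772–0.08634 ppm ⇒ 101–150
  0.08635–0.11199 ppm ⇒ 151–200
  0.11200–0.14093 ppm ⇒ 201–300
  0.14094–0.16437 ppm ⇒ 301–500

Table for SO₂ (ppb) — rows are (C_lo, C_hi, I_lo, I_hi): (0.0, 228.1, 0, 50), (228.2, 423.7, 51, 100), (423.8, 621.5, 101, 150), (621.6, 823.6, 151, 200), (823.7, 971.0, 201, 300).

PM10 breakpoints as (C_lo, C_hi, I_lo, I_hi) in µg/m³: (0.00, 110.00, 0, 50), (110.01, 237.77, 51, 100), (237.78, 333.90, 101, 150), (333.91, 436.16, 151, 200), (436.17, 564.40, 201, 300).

PM2.5: row 0.000–54.624 (AQI 0–50). (50−0)·(5.686−0.000)/(54.624−0.000) + 0 = 50·5.686/54.624 + 0 ≈ 5.20 → 5.
CO: 26.87 lies in 25.43–32.39, so I_lo=301, I_hi=500, C_lo=25.43, C_hi=32.39.
(500−301)/(32.39−25.43) × (26.87−25.43) + 301 = 199/6.96 × 1.44 + 301 ≈ 342.17 → 342.
O₃: 0.14829 lies in 0.14094–0.16437, so I_lo=301, I_hi=500, C_lo=0.14094, C_hi=0.16437.
(500−301)/(0.16437−0.14094) × (0.14829−0.14094) + 301 = 199/0.02343 × 0.00735 + 301 ≈ 363.43 → 363.
SO₂ 515.4: bracket 423.8–621.5 → index 101–150; slope 49/197.7, offset 91.6.
AQI = 101 + 49/197.7·91.6 ≈ 123.70 ⇒ 124.
PM10 148.89: bracket 110.01–237.77 → index 51–100; slope 49/127.76, offset 38.88.
AQI = 51 + 49/127.76·38.88 ≈ 65.91 ⇒ 66.
Sub-indices: PM2.5→5, CO→342, O₃→363, SO₂→124, PM10→66. Ranked high→low: 363, 342, 124, 66, 5. Second-highest sub-index = 342.

342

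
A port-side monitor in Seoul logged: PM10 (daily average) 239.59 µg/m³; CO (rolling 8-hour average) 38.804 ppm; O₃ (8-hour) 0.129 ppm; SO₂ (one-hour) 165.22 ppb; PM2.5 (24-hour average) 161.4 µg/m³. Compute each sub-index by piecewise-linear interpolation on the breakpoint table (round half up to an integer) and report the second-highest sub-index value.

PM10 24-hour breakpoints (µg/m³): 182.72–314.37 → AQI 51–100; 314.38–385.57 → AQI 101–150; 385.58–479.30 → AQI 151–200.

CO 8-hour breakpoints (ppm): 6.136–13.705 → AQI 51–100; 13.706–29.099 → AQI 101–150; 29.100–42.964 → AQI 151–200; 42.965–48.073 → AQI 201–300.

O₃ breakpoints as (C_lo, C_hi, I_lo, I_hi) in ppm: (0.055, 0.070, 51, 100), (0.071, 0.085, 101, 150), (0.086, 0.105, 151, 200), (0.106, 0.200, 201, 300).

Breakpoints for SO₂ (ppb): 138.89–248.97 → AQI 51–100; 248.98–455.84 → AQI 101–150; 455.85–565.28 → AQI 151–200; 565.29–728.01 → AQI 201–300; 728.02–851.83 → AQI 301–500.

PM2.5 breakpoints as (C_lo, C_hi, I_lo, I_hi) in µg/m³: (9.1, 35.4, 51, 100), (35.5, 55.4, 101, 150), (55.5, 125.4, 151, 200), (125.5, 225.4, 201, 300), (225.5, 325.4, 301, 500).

PM10 239.59: bracket 182.72–314.37 → index 51–100; slope 49/131.65, offset 56.87.
AQI = 51 + 49/131.65·56.87 ≈ 72.17 ⇒ 72.
CO: row 29.100–42.964 (AQI 151–200). (200−151)·(38.804−29.100)/(42.964−29.100) + 151 = 49·9.704/13.864 + 151 ≈ 185.30 → 185.
O₃ 0.129: bracket 0.106–0.200 → index 201–300; slope 99/0.094, offset 0.023.
AQI = 201 + 99/0.094·0.023 ≈ 225.22 ⇒ 225.
SO₂ 165.22: bracket 138.89–248.97 → index 51–100; slope 49/110.08, offset 26.33.
AQI = 51 + 49/110.08·26.33 ≈ 62.72 ⇒ 63.
PM2.5: 161.4 lies in 125.5–225.4, so I_lo=201, I_hi=300, C_lo=125.5, C_hi=225.4.
(300−201)/(225.4−125.5) × (161.4−125.5) + 201 = 99/99.9 × 35.9 + 201 ≈ 236.58 → 237.
Sub-indices: PM10→72, CO→185, O₃→225, SO₂→63, PM2.5→237. Ranked high→low: 237, 225, 185, 72, 63. Second-highest sub-index = 225.

225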